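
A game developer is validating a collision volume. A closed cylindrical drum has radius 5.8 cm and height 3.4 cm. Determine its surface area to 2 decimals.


Shape: closed cylinder
Radius r = 5.8 cm, Height h = 3.4 cm
Formula: SA = 2*pi*r^2 + 2*pi*r*h = 2*pi*r*(r + h)
r + h = 9.2
2 * r * (r + h) = 2 * 5.8 * 9.2 = 106.72
SA = 106.72 * pi
SA = 335.27
335.27 cm^2


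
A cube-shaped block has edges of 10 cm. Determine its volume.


Shape: cube
Side s = 10 cm
Formula: V = s^3
V = 10 * 10 * 10
V = 100 * 10
V = 1000
1000 cm^3


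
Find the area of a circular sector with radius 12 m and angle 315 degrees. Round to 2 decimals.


Shape: circular sector
Radius r = 12 m, Angle = 315 degrees
Formula: A = (angle/360) * pi * r^2
r^2 = 144
Fraction of circle = 315/360
A = (315/360) * pi * 144
A = 126 * pi
A = 395.84
395.84 m^2


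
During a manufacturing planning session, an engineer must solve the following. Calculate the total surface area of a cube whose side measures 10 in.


Shape: cube
Side s = 10 in
A cube has 6 square faces.
Formula: SA = 6 * s^2
s^2 = 100
SA = 6 * 100
SA = 600
600 in^2


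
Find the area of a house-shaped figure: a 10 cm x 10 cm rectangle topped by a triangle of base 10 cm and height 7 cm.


Composite shape: rectangle + triangle
Rectangle area = 10 * 10 = 100
Triangle area = 0.5 * 10 * 7 = 35
Total = 100 + 35
Total = 135
135 cm^2


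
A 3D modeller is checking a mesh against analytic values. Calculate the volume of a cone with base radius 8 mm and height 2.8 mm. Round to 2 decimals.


Shape: cone
Radius r = 8 mm, Height h = 2.8 mm
Formula: V = (1/3) * pi * r^2 * h
r^2 = 64
pi * r^2 * h = pi * 64 * 2.8 = 179.2 * pi
V = 179.2 * pi / 3
V = 187.66
187.66 mm^3


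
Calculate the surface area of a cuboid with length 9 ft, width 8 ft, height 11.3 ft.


Shape: rectangular prism
l = 9 ft, w = 8 ft, h = 11.3 ft
Formula: SA = 2(lw + lh + wh)
lw = 72, lh = 101.7, wh = 90.4
lw + lh + wh = 264.1
SA = 2 * 264.1
SA = 528.2
528.2 ft^2


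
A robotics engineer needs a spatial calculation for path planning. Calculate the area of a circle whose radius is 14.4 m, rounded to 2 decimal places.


Shape: circle
Radius r = 14.4 m
Formula: A = pi * r^2
r^2 = 14.4^2 = 207.36
A = pi * 207.36
A = 651.44
651.44 m^2


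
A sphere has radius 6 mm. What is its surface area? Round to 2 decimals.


Shape: sphere
Radius r = 6 mm
Formula: SA = 4 * pi * r^2
r^2 = 36
SA = 4 * pi * 36
SA = 144 * pi
SA = 452.39
452.39 mm^2


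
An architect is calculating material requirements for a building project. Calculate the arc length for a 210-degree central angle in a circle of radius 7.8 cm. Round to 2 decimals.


Shape: circular arc
Radius r = 7.8 cm, Angle = 210 degrees
Formula: L = (angle/360) * 2 * pi * r
2 * pi * r = 15.6 * pi
L = (210/360) * 15.6 * pi
L = 9.1 * pi
L = 28.59
28.59 cm


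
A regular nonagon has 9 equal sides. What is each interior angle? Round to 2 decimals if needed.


Shape: regular nonagon (9 sides)
Formula: interior angle = (n - 2) * 180 / n
(n - 2) = 7
(n - 2) * 180 = 1260
angle = 1260 / 9
angle = 140
140 degrees


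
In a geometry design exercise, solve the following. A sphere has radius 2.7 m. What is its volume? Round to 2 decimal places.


Shape: sphere
Radius r = 2.7 m
Formula: V = (4/3) * pi * r^3
r^3 = 19.683
(4/3) * 19.683 = 26.244
V = 26.244 * pi
V = 82.45
82.45 m^3


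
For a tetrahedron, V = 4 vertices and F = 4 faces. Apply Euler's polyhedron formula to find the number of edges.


Polyhedron: tetrahedron
Euler's formula for convex polyhedra: V - E + F = 2
Given: V = 4 vertices and F = 4 faces
Solve for E:
E = V + F - 2 = 4 + 4 - 2 = 6
6 edges


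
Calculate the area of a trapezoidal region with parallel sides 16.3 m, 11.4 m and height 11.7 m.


Shape: trapezoid
Parallel sides a = 16.3 m, b = 11.4 m; Height h = 11.7 m
Formula: A = (a + b) * h / 2
a + b = 16.3 + 11.4 = 27.7
A = 27.7 * 11.7 / 2
A = 324.09 / 2
A = 162.045
162.045 m^2


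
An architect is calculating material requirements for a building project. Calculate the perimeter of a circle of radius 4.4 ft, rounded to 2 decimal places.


Shape: circle
Radius r = 4.4 ft
Formula: C = 2 * pi * r
C = 2 * pi * 4.4
C = 8.8 * pi
C = 27.65
27.65 ft


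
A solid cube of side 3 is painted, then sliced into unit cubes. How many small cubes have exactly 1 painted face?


Large cube: 3 x 3 x 3, cut into unit cubes.
n = 3, so n - 2 = 1
Cubes with 1 painted face lie in the interior of each face.
A cube has 6 faces; each contributes (n - 2)^2 = 1 such cubes.
Count = 6 * 1 = 6
6 unit cubes


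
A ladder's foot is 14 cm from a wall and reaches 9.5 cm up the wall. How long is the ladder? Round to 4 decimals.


Shape: right triangle
Legs a = 14 cm, b = 9.5 cm
Formula: c = sqrt(a^2 + b^2)
a^2 = 196, b^2 = 90.25
a^2 + b^2 = 286.25
c = sqrt(286.25)
c = 16.9189
16.9189 cm


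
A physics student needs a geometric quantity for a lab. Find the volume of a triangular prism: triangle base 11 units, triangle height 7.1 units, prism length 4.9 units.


Shape: triangular prism
Triangle base = 11 units, triangle height = 7.1 units, prism length L = 4.9 units
Formula: V = (1/2 * b * h_tri) * L
Cross-section area = 0.5 * 11 * 7.1 = 39.05
V = 39.05 * 4.9
V = 191.345
191.345 units^3


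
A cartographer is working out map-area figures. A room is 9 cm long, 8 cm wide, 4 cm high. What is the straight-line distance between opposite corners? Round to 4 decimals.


Shape: rectangular box (space diagonal)
l = 9 cm, w = 8 cm, h = 4 cm
Visualize: the diagonal of the base, then a right triangle with that diagonal and the height.
Formula: d = sqrt(l^2 + w^2 + h^2)
l^2 + w^2 + h^2 = 81 + 64 + 16 = 161
d = sqrt(161)
d = 12.6886
12.6886 cm


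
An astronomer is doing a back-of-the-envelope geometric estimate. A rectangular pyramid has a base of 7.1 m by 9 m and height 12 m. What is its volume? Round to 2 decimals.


Shape: rectangular pyramid
Base: 7.1 m x 9 m, Height h = 12 m
Formula: V = (1/3) * base_area * h
base_area = 7.1 * 9 = 63.9
base_area * h = 63.9 * 12 = 766.8
V = 766.8 / 3
V = 255.6
255.6 m^3


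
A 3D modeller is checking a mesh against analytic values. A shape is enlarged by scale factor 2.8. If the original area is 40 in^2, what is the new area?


Linear scale factor k = 2.8
Original area = 40 in^2
Rule: under a linear scaling by k, areas scale by k^2.
k^2 = 2.8^2 = 7.84
New area = 40 * 7.84
New area = 313.6
313.6 in^2


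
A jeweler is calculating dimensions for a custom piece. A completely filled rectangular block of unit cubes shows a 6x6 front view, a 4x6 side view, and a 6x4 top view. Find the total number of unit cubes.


Orthographic views of a solid rectangular block:
Front view 6 x 6 -> length = 6, height = 6
Side view 4 x 6 -> width = 4, height = 6 (consistent)
Top view 6 x 4 -> confirms length = 6, width = 4
The block is 6 x 4 x 6.
Total unit cubes = 6 * 4 * 6 = 144
144 unit cubes


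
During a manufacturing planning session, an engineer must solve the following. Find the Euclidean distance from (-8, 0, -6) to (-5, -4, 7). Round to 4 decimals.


3D distance between two points
P1 = (-8, 0, -6), P2 = (-5, -4, 7)
Formula: d = sqrt((x2-x1)^2 + (y2-y1)^2 + (z2-z1)^2)
dx = -5 - -8 = 3
dy = -4 - 0 = -4
dz = 7 - -6 = 13
dx^2 + dy^2 + dz^2 = 9 + 16 + 169 = 194
d = sqrt(194)
d = 13.9284
13.9284 units


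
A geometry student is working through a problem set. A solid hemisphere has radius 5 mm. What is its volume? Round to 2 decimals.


Shape: hemisphere (half of a sphere)
Radius r = 5 mm
Formula: V = (1/2) * (4/3) * pi * r^3 = (2/3) * pi * r^3
r^3 = 125
(2/3) * 125 = 83.333333
V = 83.333333 * pi
V = 261.8
261.8 mm^3


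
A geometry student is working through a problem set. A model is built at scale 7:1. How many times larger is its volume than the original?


Linear scale factor k = 7
Rule: under a linear scaling by k, volumes scale by k^3.
k^3 = 7 * 7 * 7
k^3 = 49 * 7
k^3 = 343
Volume scales by a factor of 343.
343 (dimensionless)


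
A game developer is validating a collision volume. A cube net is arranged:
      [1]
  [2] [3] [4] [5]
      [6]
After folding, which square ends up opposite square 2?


Net: cross layout. Take square 3 as the base (bottom).
Fold the four squares in the horizontal row up around 3: 2 -> left, 4 -> right, 5 wraps to the top.
Fold 1 and 6 up from 3: 1 -> back, 6 -> front.
Opposite pairs are therefore: (1, 6), (2, 4), (3, 5).
Face 2 is opposite face 4.
face 4


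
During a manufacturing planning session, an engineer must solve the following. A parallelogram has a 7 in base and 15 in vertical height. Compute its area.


Shape: parallelogram
Base b = 7 in, Height h = 15 in
Formula: A = b * h
A = 7 * 15
A = 105
105 in^2


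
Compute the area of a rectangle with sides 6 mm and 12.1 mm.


Shape: rectangle
Length l = 6 mm, Width w = 12.1 mm
Formula: A = l * w
A = 6 * 12.1
A = 72.6
72.6 mm^2


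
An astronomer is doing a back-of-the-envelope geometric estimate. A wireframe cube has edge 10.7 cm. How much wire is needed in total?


Shape: cube
Side s = 10.7 cm
A cube has 12 edges, all equal.
Formula: total edge length = 12 * s
Total = 12 * 10.7
Total = 128.4
128.4 cm


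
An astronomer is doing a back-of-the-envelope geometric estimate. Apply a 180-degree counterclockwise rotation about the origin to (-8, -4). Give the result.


Transformation: rotation about the origin
Original point: (-8, -4)
Rule for 180 deg: (x, y) -> (-x, -y)
Apply: (-8, -4) -> (8, 4)
(8, 4)


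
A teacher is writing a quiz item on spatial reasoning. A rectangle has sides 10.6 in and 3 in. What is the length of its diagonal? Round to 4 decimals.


Shape: rectangle (diagonal via Pythagoras)
Sides: 10.6 in and 3 in
Formula: d = sqrt(l^2 + w^2)
l^2 = 112.36, w^2 = 9
l^2 + w^2 = 121.36
d = sqrt(121.36)
d = 11.0164
11.0164 in


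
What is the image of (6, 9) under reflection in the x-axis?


Transformation: reflection
Original point: (6, 9)
Rule for reflection over the x-axis: (x, y) -> (x, -y)
Apply: (6, 9) -> (6, -9)
(6, -9)


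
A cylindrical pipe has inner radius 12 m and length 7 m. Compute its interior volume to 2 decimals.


Shape: cylinder
Radius r = 12 m, Height h = 7 m
Formula: V = pi * r^2 * h
r^2 = 144
V = pi * 144 * 7
V = 1008 * pi
V = 3166.73
3166.73 m^3


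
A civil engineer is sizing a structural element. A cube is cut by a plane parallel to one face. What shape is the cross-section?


Solid: cube
Cutting plane: parallel to one face
Visualize the intersection of the plane with the solid's surface.
The boundary of the cut region is a square.
square


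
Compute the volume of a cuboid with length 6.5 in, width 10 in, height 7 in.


Shape: rectangular prism
l = 6.5 in, w = 10 in, h = 7 in
Formula: V = l * w * h
V = 6.5 * 10 * 7
V = 65 * 7
V = 455
455 in^3


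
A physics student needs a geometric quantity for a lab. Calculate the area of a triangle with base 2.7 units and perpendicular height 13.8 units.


Shape: triangle
Base b = 2.7 units, Height h = 13.8 units
Formula: A = (1/2) * b * h
A = 0.5 * 2.7 * 13.8
A = 0.5 * 37.26
A = 18.63
18.63 units^2


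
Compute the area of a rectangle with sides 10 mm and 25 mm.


Shape: rectangle
Length l = 10 mm, Width w = 25 mm
Formula: A = l * w
A = 10 * 25
A = 250
250 mm^2


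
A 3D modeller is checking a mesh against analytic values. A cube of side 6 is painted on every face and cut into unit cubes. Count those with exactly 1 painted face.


Large cube: 6 x 6 x 6, cut into unit cubes.
n = 6, so n - 2 = 4
Cubes with 1 painted face lie in the interior of each face.
A cube has 6 faces; each contributes (n - 2)^2 = 16 such cubes.
Count = 6 * 16 = 96
96 unit cubes


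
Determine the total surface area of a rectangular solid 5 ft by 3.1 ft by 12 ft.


Shape: rectangular prism
l = 5 ft, w = 3.1 ft, h = 12 ft
Formula: SA = 2(lw + lh + wh)
lw = 15.5, lh = 60, wh = 37.2
lw + lh + wh = 112.7
SA = 2 * 112.7
SA = 225.4
225.4 ft^2


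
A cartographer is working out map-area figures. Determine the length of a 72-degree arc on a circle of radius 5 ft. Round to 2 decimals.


Shape: circular arc
Radius r = 5 ft, Angle = 72 degrees
Formula: L = (angle/360) * 2 * pi * r
2 * pi * r = 10 * pi
L = (72/360) * 10 * pi
L = 2 * pi
L = 6.28
6.28 ft


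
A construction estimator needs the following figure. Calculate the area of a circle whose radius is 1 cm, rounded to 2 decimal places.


Shape: circle
Radius r = 1 cm
Formula: A = pi * r^2
r^2 = 1^2 = 1
A = pi * 1
A = 3.14
3.14 cm^2


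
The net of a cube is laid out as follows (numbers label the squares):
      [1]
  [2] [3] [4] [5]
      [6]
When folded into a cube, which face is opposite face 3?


Net: cross layout. Take square 3 as the base (bottom).
Fold the four squares in the horizontal row up around 3: 2 -> left, 4 -> right, 5 wraps to the top.
Fold 1 and 6 up from 3: 1 -> back, 6 -> front.
Opposite pairs are therefore: (1, 6), (2, 4), (3, 5).
Face 3 is opposite face 5.
face 5


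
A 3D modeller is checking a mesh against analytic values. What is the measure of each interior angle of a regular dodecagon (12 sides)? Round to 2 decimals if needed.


Shape: regular dodecagon (12 sides)
Formula: interior angle = (n - 2) * 180 / n
(n - 2) = 10
(n - 2) * 180 = 1800
angle = 1800 / 12
angle = 150
150 degrees


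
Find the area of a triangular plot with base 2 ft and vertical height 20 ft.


Shape: triangle
Base b = 2 ft, Height h = 20 ft
Formula: A = (1/2) * b * h
A = 0.5 * 2 * 20
A = 0.5 * 40
A = 20
20 ft^2


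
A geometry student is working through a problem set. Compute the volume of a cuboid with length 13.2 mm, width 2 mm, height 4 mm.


Shape: rectangular prism
l = 13.2 mm, w = 2 mm, h = 4 mm
Formula: V = l * w * h
V = 13.2 * 2 * 4
V = 26.4 * 4
V = 105.6
105.6 mm^3


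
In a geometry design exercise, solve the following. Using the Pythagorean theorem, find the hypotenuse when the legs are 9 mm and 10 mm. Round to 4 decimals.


Shape: right triangle
Legs a = 9 mm, b = 10 mm
Formula: c = sqrt(a^2 + b^2)
a^2 = 81, b^2 = 100
a^2 + b^2 = 181
c = sqrt(181)
c = 13.4536
13.4536 mm


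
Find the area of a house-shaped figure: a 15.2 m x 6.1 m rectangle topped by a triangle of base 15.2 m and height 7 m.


Composite shape: rectangle + triangle
Rectangle area = 15.2 * 6.1 = 92.72
Triangle area = 0.5 * 15.2 * 7 = 53.2
Total = 92.72 + 53.2
Total = 145.92
145.92 m^2


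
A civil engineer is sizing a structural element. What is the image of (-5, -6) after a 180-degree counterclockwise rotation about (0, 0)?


Transformation: rotation about the origin
Original point: (-5, -6)
Rule for 180 deg: (x, y) -> (-x, -y)
Apply: (-5, -6) -> (5, 6)
(5, 6)


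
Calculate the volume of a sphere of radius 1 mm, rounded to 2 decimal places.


Shape: sphere
Radius r = 1 mm
Formula: V = (4/3) * pi * r^3
r^3 = 1
(4/3) * 1 = 1.333333
V = 1.333333 * pi
V = 4.19
4.19 mm^3


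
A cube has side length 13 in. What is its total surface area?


Shape: cube
Side s = 13 in
A cube has 6 square faces.
Formula: SA = 6 * s^2
s^2 = 169
SA = 6 * 169
SA = 1014
1014 in^2


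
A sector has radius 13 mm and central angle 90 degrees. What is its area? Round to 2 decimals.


Shape: circular sector
Radius r = 13 mm, Angle = 90 degrees
Formula: A = (angle/360) * pi * r^2
r^2 = 169
Fraction of circle = 90/360
A = (90/360) * pi * 169
A = 42.25 * pi
A = 132.73
132.73 mm^2


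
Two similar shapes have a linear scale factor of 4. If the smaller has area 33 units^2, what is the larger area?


Linear scale factor k = 4
Original area = 33 units^2
Rule: under a linear scaling by k, areas scale by k^2.
k^2 = 4^2 = 16
New area = 33 * 16
New area = 528
528 units^2


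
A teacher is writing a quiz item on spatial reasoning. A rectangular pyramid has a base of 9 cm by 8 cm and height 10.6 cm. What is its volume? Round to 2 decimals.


Shape: rectangular pyramid
Base: 9 cm x 8 cm, Height h = 10.6 cm
Formula: V = (1/3) * base_area * h
base_area = 9 * 8 = 72
base_area * h = 72 * 10.6 = 763.2
V = 763.2 / 3
V = 254.4
254.4 cm^3


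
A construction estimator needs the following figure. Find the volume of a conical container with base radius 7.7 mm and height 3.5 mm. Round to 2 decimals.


Shape: cone
Radius r = 7.7 mm, Height h = 3.5 mm
Formula: V = (1/3) * pi * r^2 * h
r^2 = 59.29
pi * r^2 * h = pi * 59.29 * 3.5 = 207.515 * pi
V = 207.515 * pi / 3
V = 217.31
217.31 mm^3


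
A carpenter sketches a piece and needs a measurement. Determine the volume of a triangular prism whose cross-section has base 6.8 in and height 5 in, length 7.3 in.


Shape: triangular prism
Triangle base = 6.8 in, triangle height = 5 in, prism length L = 7.3 in
Formula: V = (1/2 * b * h_tri) * L
Cross-section area = 0.5 * 6.8 * 5 = 17
V = 17 * 7.3
V = 124.1
124.1 in^3


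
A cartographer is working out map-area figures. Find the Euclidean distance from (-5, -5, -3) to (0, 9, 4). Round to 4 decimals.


3D distance between two points
P1 = (-5, -5, -3), P2 = (0, 9, 4)
Formula: d = sqrt((x2-x1)^2 + (y2-y1)^2 + (z2-z1)^2)
dx = 0 - -5 = 5
dy = 9 - -5 = 14
dz = 4 - -3 = 7
dx^2 + dy^2 + dz^2 = 25 + 196 + 49 = 270
d = sqrt(270)
d = 16.4317
16.4317 units


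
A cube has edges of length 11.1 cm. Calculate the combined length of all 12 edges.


Shape: cube
Side s = 11.1 cm
A cube has 12 edges, all equal.
Formula: total edge length = 12 * s
Total = 12 * 11.1
Total = 133.2
133.2 cm


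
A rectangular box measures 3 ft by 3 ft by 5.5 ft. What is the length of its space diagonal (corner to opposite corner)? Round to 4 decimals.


Shape: rectangular box (space diagonal)
l = 3 ft, w = 3 ft, h = 5.5 ft
Visualize: the diagonal of the base, then a right triangle with that diagonal and the height.
Formula: d = sqrt(l^2 + w^2 + h^2)
l^2 + w^2 + h^2 = 9 + 9 + 30.25 = 48.25
d = sqrt(48.25)
d = 6.9462
6.9462 ft


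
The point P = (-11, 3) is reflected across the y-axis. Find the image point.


Transformation: reflection
Original point: (-11, 3)
Rule for reflection over the y-axis: (x, y) -> (-x, y)
Apply: (-11, 3) -> (11, 3)
(11, 3)


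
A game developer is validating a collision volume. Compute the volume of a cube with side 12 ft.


Shape: cube
Side s = 12 ft
Formula: V = s^3
V = 12 * 12 * 12
V = 144 * 12
V = 1728
1728 ft^3


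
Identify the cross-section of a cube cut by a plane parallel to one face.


Solid: cube
Cutting plane: parallel to one face
Visualize the intersection of the plane with the solid's surface.
The boundary of the cut region is a square.
square


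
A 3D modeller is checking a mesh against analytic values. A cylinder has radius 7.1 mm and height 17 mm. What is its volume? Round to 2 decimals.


Shape: cylinder
Radius r = 7.1 mm, Height h = 17 mm
Formula: V = pi * r^2 * h
r^2 = 50.41
V = pi * 50.41 * 17
V = 856.97 * pi
V = 2692.25
2692.25 mm^3


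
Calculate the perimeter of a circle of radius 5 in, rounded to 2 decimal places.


Shape: circle
Radius r = 5 in
Formula: C = 2 * pi * r
C = 2 * pi * 5
C = 10 * pi
C = 31.42
31.42 in


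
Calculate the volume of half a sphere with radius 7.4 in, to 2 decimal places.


Shape: hemisphere (half of a sphere)
Radius r = 7.4 in
Formula: V = (1/2) * (4/3) * pi * r^3 = (2/3) * pi * r^3
r^3 = 405.224
(2/3) * 405.224 = 270.149333
V = 270.149333 * pi
V = 848.7
848.7 in^3


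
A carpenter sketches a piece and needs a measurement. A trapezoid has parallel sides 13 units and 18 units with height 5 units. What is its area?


Shape: trapezoid
Parallel sides a = 13 units, b = 18 units; Height h = 5 units
Formula: A = (a + b) * h / 2
a + b = 13 + 18 = 31
A = 31 * 5 / 2
A = 155 / 2
A = 77.5
77.5 units^2


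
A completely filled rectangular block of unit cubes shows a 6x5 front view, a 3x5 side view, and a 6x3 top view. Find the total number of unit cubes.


Orthographic views of a solid rectangular block:
Front view 6 x 5 -> length = 6, height = 5
Side view 3 x 5 -> width = 3, height = 5 (consistent)
Top view 6 x 3 -> confirms length = 6, width = 3
The block is 6 x 3 x 5.
Total unit cubes = 6 * 3 * 5 = 90
90 unit cubes


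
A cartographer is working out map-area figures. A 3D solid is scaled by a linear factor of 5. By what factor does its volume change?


Linear scale factor k = 5
Rule: under a linear scaling by k, volumes scale by k^3.
k^3 = 5 * 5 * 5
k^3 = 25 * 5
k^3 = 125
Volume scales by a factor of 125.
125 (dimensionless)


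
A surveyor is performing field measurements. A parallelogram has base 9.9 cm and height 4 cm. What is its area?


Shape: parallelogram
Base b = 9.9 cm, Height h = 4 cm
Formula: A = b * h
A = 9.9 * 4
A = 39.6
39.6 cm^2


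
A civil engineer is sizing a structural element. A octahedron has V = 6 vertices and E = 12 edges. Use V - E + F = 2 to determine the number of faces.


Polyhedron: octahedron
Euler's formula for convex polyhedra: V - E + F = 2
Given: V = 6 vertices and E = 12 edges
Solve for F:
F = 2 + E - V = 2 + 12 - 6 = 8
8 faces


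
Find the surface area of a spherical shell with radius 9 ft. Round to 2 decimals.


Shape: sphere
Radius r = 9 ft
Formula: SA = 4 * pi * r^2
r^2 = 81
SA = 4 * pi * 81
SA = 324 * pi
SA = 1017.88
1017.88 ft^2


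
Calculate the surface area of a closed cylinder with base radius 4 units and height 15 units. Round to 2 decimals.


Shape: closed cylinder
Radius r = 4 units, Height h = 15 units
Formula: SA = 2*pi*r^2 + 2*pi*r*h = 2*pi*r*(r + h)
r + h = 19
2 * r * (r + h) = 2 * 4 * 19 = 152
SA = 152 * pi
SA = 477.52
477.52 units^2


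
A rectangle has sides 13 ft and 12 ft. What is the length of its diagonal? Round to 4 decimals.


Shape: rectangle (diagonal via Pythagoras)
Sides: 13 ft and 12 ft
Formula: d = sqrt(l^2 + w^2)
l^2 = 169, w^2 = 144
l^2 + w^2 = 313
d = sqrt(313)
d = 17.6918
17.6918 ft


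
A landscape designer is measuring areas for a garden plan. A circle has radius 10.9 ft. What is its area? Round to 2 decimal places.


Shape: circle
Radius r = 10.9 ft
Formula: A = pi * r^2
r^2 = 10.9^2 = 118.81
A = pi * 118.81
A = 373.25
373.25 ft^2


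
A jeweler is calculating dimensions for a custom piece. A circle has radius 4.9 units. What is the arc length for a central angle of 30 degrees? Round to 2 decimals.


Shape: circular arc
Radius r = 4.9 units, Angle = 30 degrees
Formula: L = (angle/360) * 2 * pi * r
2 * pi * r = 9.8 * pi
L = (30/360) * 9.8 * pi
L = 0.816667 * pi
L = 2.57
2.57 units


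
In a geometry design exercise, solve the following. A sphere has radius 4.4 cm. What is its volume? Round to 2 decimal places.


Shape: sphere
Radius r = 4.4 cm
Formula: V = (4/3) * pi * r^3
r^3 = 85.184
(4/3) * 85.184 = 113.578667
V = 113.578667 * pi
V = 356.82
356.82 cm^3


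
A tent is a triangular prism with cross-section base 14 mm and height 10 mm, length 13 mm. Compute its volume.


Shape: triangular prism
Triangle base = 14 mm, triangle height = 10 mm, prism length L = 13 mm
Formula: V = (1/2 * b * h_tri) * L
Cross-section area = 0.5 * 14 * 10 = 70
V = 70 * 13
V = 910
910 mm^3


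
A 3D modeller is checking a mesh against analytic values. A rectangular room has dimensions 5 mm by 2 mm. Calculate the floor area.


Shape: rectangle
Length l = 5 mm, Width w = 2 mm
Formula: A = l * w
A = 5 * 2
A = 10
10 mm^2


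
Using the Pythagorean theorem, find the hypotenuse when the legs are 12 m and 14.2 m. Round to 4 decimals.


Shape: right triangle
Legs a = 12 m, b = 14.2 m
Formula: c = sqrt(a^2 + b^2)
a^2 = 144, b^2 = 201.64
a^2 + b^2 = 345.64
c = sqrt(345.64)
c = 18.5914
18.5914 m


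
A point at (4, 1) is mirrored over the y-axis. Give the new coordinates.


Transformation: reflection
Original point: (4, 1)
Rule for reflection over the y-axis: (x, y) -> (-x, y)
Apply: (4, 1) -> (-4, 1)
(-4, 1)


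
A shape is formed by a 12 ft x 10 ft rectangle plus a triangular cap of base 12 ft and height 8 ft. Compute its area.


Composite shape: rectangle + triangle
Rectangle area = 12 * 10 = 120
Triangle area = 0.5 * 12 * 8 = 48
Total = 120 + 48
Total = 168
168 ft^2


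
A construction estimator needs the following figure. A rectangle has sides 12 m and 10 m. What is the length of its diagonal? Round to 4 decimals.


Shape: rectangle (diagonal via Pythagoras)
Sides: 12 m and 10 m
Formula: d = sqrt(l^2 + w^2)
l^2 = 144, w^2 = 100
l^2 + w^2 = 244
d = sqrt(244)
d = 15.6205
15.6205 m


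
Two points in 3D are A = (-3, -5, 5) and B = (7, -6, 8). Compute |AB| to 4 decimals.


3D distance between two points
P1 = (-3, -5, 5), P2 = (7, -6, 8)
Formula: d = sqrt((x2-x1)^2 + (y2-y1)^2 + (z2-z1)^2)
dx = 7 - -3 = 10
dy = -6 - -5 = -1
dz = 8 - 5 = 3
dx^2 + dy^2 + dz^2 = 100 + 1 + 9 = 110
d = sqrt(110)
d = 10.4881
10.4881 units


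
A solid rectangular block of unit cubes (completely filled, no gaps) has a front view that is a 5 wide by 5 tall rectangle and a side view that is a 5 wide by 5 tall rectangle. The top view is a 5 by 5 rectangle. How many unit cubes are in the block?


Orthographic views of a solid rectangular block:
Front view 5 x 5 -> length = 5, height = 5
Side view 5 x 5 -> width = 5, height = 5 (consistent)
Top view 5 x 5 -> confirms length = 5, width = 5
The block is 5 x 5 x 5.
Total unit cubes = 5 * 5 * 5 = 125
125 unit cubes


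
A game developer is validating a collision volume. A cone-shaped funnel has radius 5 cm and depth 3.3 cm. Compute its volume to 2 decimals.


Shape: cone
Radius r = 5 cm, Height h = 3.3 cm
Formula: V = (1/3) * pi * r^2 * h
r^2 = 25
pi * r^2 * h = pi * 25 * 3.3 = 82.5 * pi
V = 82.5 * pi / 3
V = 86.39
86.39 cm^3


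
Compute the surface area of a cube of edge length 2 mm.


Shape: cube
Side s = 2 mm
A cube has 6 square faces.
Formula: SA = 6 * s^2
s^2 = 4
SA = 6 * 4
SA = 24
24 mm^2


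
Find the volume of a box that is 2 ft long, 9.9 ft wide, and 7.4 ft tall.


Shape: rectangular prism
l = 2 ft, w = 9.9 ft, h = 7.4 ft
Formula: V = l * w * h
V = 2 * 9.9 * 7.4
V = 19.8 * 7.4
V = 146.52
146.52 ft^3


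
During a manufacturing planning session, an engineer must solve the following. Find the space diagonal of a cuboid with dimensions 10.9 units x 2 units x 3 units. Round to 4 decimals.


Shape: rectangular box (space diagonal)
l = 10.9 units, w = 2 units, h = 3 units
Visualize: the diagonal of the base, then a right triangle with that diagonal and the height.
Formula: d = sqrt(l^2 + w^2 + h^2)
l^2 + w^2 + h^2 = 118.81 + 4 + 9 = 131.81
d = sqrt(131.81)
d = 11.4809
11.4809 units


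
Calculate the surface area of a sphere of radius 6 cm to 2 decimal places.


Shape: sphere
Radius r = 6 cm
Formula: SA = 4 * pi * r^2
r^2 = 36
SA = 4 * pi * 36
SA = 144 * pi
SA = 452.39
452.39 cm^2


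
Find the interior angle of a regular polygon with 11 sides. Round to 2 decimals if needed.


Shape: regular hendecagon (11 sides)
Formula: interior angle = (n - 2) * 180 / n
(n - 2) = 9
(n - 2) * 180 = 1620
angle = 1620 / 11
angle = 147.27
147.27 degrees


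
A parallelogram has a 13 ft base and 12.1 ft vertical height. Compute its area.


Shape: parallelogram
Base b = 13 ft, Height h = 12.1 ft
Formula: A = b * h
A = 13 * 12.1
A = 157.3
157.3 ft^2


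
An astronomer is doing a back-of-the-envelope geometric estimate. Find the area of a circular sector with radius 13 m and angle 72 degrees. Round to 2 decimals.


Shape: circular sector
Radius r = 13 m, Angle = 72 degrees
Formula: A = (angle/360) * pi * r^2
r^2 = 169
Fraction of circle = 72/360
A = (72/360) * pi * 169
A = 33.8 * pi
A = 106.19
106.19 m^2


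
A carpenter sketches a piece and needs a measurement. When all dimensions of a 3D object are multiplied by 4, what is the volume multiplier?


Linear scale factor k = 4
Rule: under a linear scaling by k, volumes scale by k^3.
k^3 = 4 * 4 * 4
k^3 = 16 * 4
k^3 = 64
Volume scales by a factor of 64.
64 (dimensionless)


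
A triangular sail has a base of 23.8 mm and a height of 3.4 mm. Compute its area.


Shape: triangle
Base b = 23.8 mm, Height h = 3.4 mm
Formula: A = (1/2) * b * h
A = 0.5 * 23.8 * 3.4
A = 0.5 * 80.92
A = 40.46
40.46 mm^2


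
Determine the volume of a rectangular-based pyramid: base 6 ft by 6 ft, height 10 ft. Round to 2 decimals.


Shape: rectangular pyramid
Base: 6 ft x 6 ft, Height h = 10 ft
Formula: V = (1/3) * base_area * h
base_area = 6 * 6 = 36
base_area * h = 36 * 10 = 360
V = 360 / 3
V = 120
120 ft^3


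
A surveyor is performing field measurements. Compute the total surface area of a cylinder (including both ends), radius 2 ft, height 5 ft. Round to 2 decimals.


Shape: closed cylinder
Radius r = 2 ft, Height h = 5 ft
Formula: SA = 2*pi*r^2 + 2*pi*r*h = 2*pi*r*(r + h)
r + h = 7
2 * r * (r + h) = 2 * 2 * 7 = 28
SA = 28 * pi
SA = 87.96
87.96 ft^2


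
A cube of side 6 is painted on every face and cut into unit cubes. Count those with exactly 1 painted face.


Large cube: 6 x 6 x 6, cut into unit cubes.
n = 6, so n - 2 = 4
Cubes with 1 painted face lie in the interior of each face.
A cube has 6 faces; each contributes (n - 2)^2 = 16 such cubes.
Count = 6 * 16 = 96
96 unit cubes


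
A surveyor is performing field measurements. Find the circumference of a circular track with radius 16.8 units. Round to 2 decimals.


Shape: circle
Radius r = 16.8 units
Formula: C = 2 * pi * r
C = 2 * pi * 16.8
C = 33.6 * pi
C = 105.56
105.56 units


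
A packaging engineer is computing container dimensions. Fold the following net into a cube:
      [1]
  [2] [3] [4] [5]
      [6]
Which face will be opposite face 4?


Net: cross layout. Take square 3 as the base (bottom).
Fold the four squares in the horizontal row up around 3: 2 -> left, 4 -> right, 5 wraps to the top.
Fold 1 and 6 up from 3: 1 -> back, 6 -> front.
Opposite pairs are therefore: (1, 6), (2, 4), (3, 5).
Face 4 is opposite face 2.
face 2


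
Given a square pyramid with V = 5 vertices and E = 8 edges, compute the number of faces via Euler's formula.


Polyhedron: square pyramid
Euler's formula for convex polyhedra: V - E + F = 2
Given: V = 5 vertices and E = 8 edges
Solve for F:
F = 2 + E - V = 2 + 8 - 5 = 5
5 faces


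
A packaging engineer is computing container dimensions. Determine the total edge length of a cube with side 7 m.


Shape: cube
Side s = 7 m
A cube has 12 edges, all equal.
Formula: total edge length = 12 * s
Total = 12 * 7
Total = 84
84 m


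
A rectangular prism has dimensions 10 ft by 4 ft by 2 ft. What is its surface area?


Shape: rectangular prism
l = 10 ft, w = 4 ft, h = 2 ft
Formula: SA = 2(lw + lh + wh)
lw = 40, lh = 20, wh = 8
lw + lh + wh = 68
SA = 2 * 68
SA = 136
136 ft^2


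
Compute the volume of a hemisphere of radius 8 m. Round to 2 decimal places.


Shape: hemisphere (half of a sphere)
Radius r = 8 m
Formula: V = (1/2) * (4/3) * pi * r^3 = (2/3) * pi * r^3
r^3 = 512
(2/3) * 512 = 341.333333
V = 341.333333 * pi
V = 1072.33
1072.33 m^3


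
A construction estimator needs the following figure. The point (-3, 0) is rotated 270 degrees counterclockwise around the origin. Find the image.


Transformation: rotation about the origin
Original point: (-3, 0)
Rule for 270 deg counterclockwise: (x, y) -> (y, -x)
Apply: (-3, 0) -> (0, 3)
(0, 3)


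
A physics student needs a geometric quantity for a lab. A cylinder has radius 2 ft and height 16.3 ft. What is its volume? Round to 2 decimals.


Shape: cylinder
Radius r = 2 ft, Height h = 16.3 ft
Formula: V = pi * r^2 * h
r^2 = 4
V = pi * 4 * 16.3
V = 65.2 * pi
V = 204.83
204.83 ft^3


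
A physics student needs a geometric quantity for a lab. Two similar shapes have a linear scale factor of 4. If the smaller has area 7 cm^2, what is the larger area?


Linear scale factor k = 4
Original area = 7 cm^2
Rule: under a linear scaling by k, areas scale by k^2.
k^2 = 4^2 = 16
New area = 7 * 16
New area = 112
112 cm^2


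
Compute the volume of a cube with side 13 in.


Shape: cube
Side s = 13 in
Formula: V = s^3
V = 13 * 13 * 13
V = 169 * 13
V = 2197
2197 in^3


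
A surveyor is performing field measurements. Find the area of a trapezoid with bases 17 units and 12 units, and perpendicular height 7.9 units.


Shape: trapezoid
Parallel sides a = 17 units, b = 12 units; Height h = 7.9 units
Formula: A = (a + b) * h / 2
a + b = 17 + 12 = 29
A = 29 * 7.9 / 2
A = 229.1 / 2
A = 114.55
114.55 units^2


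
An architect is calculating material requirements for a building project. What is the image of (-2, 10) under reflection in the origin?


Transformation: reflection
Original point: (-2, 10)
Rule for reflection through the origin: (x, y) -> (-x, -y)
Apply: (-2, 10) -> (2, -10)
(2, -10)


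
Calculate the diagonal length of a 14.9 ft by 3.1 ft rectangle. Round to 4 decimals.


Shape: rectangle (diagonal via Pythagoras)
Sides: 14.9 ft and 3.1 ft
Formula: d = sqrt(l^2 + w^2)
l^2 = 222.01, w^2 = 9.61
l^2 + w^2 = 231.62
d = sqrt(231.62)
d = 15.2191
15.2191 ft


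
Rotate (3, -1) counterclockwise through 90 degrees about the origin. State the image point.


Transformation: rotation about the origin
Original point: (3, -1)
Rule for 90 deg counterclockwise: (x, y) -> (-y, x)
Apply: (3, -1) -> (1, 3)
(1, 3)


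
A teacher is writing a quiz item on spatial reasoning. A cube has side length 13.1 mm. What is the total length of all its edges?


Shape: cube
Side s = 13.1 mm
A cube has 12 edges, all equal.
Formula: total edge length = 12 * s
Total = 12 * 13.1
Total = 157.2
157.2 mm


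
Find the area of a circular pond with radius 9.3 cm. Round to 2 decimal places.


Shape: circle
Radius r = 9.3 cm
Formula: A = pi * r^2
r^2 = 9.3^2 = 86.49
A = pi * 86.49
A = 271.72
271.72 cm^2


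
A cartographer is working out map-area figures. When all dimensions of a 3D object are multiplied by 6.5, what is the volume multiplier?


Linear scale factor k = 6.5
Rule: under a linear scaling by k, volumes scale by k^3.
k^3 = 6.5 * 6.5 * 6.5
k^3 = 42.25 * 6.5
k^3 = 274.625
Volume scales by a factor of 274.625.
274.625 (dimensionless)


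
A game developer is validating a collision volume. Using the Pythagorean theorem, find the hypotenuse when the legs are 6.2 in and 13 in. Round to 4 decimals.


Shape: right triangle
Legs a = 6.2 in, b = 13 in
Formula: c = sqrt(a^2 + b^2)
a^2 = 38.44, b^2 = 169
a^2 + b^2 = 207.44
c = sqrt(207.44)
c = 14.4028
14.4028 in


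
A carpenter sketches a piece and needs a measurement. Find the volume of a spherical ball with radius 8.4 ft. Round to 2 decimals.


Shape: sphere
Radius r = 8.4 ft
Formula: V = (4/3) * pi * r^3
r^3 = 592.704
(4/3) * 592.704 = 790.272
V = 790.272 * pi
V = 2482.71
2482.71 ft^3


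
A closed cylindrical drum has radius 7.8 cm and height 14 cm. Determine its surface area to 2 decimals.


Shape: closed cylinder
Radius r = 7.8 cm, Height h = 14 cm
Formula: SA = 2*pi*r^2 + 2*pi*r*h = 2*pi*r*(r + h)
r + h = 21.8
2 * r * (r + h) = 2 * 7.8 * 21.8 = 340.08
SA = 340.08 * pi
SA = 1068.39
1068.39 cm^2


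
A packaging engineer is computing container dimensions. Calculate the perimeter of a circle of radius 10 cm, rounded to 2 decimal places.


Shape: circle
Radius r = 10 cm
Formula: C = 2 * pi * r
C = 2 * pi * 10
C = 20 * pi
C = 62.83
62.83 cm


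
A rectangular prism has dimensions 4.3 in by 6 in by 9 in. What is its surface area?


Shape: rectangular prism
l = 4.3 in, w = 6 in, h = 9 in
Formula: SA = 2(lw + lh + wh)
lw = 25.8, lh = 38.7, wh = 54
lw + lh + wh = 118.5
SA = 2 * 118.5
SA = 237
237 in^2


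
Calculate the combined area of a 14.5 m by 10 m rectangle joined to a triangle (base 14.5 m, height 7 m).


Composite shape: rectangle + triangle
Rectangle area = 14.5 * 10 = 145
Triangle area = 0.5 * 14.5 * 7 = 50.75
Total = 145 + 50.75
Total = 195.75
195.75 m^2


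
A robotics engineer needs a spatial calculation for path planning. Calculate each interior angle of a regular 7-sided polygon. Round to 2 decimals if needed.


Shape: regular heptagon (7 sides)
Formula: interior angle = (n - 2) * 180 / n
(n - 2) = 5
(n - 2) * 180 = 900
angle = 900 / 7
angle = 128.57
128.57 degrees


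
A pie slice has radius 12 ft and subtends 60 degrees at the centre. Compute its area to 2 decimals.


Shape: circular sector
Radius r = 12 ft, Angle = 60 degrees
Formula: A = (angle/360) * pi * r^2
r^2 = 144
Fraction of circle = 60/360
A = (60/360) * pi * 144
A = 24 * pi
A = 75.4
75.4 ft^2


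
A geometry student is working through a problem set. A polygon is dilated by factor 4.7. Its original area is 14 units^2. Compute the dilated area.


Linear scale factor k = 4.7
Original area = 14 units^2
Rule: under a linear scaling by k, areas scale by k^2.
k^2 = 4.7^2 = 22.09
New area = 14 * 22.09
New area = 309.26
309.26 units^2


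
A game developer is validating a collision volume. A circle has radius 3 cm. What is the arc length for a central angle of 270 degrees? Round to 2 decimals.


Shape: circular arc
Radius r = 3 cm, Angle = 270 degrees
Formula: L = (angle/360) * 2 * pi * r
2 * pi * r = 6 * pi
L = (270/360) * 6 * pi
L = 4.5 * pi
L = 14.14
14.14 cm


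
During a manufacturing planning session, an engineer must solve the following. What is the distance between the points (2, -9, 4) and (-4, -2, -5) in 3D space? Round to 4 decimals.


3D distance between two points
P1 = (2, -9, 4), P2 = (-4, -2, -5)
Formula: d = sqrt((x2-x1)^2 + (y2-y1)^2 + (z2-z1)^2)
dx = -4 - 2 = -6
dy = -2 - -9 = 7
dz = -5 - 4 = -9
dx^2 + dy^2 + dz^2 = 36 + 49 + 81 = 166
d = sqrt(166)
d = 12.8841
12.8841 units


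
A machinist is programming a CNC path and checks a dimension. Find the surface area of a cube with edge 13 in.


Shape: cube
Side s = 13 in
A cube has 6 square faces.
Formula: SA = 6 * s^2
s^2 = 169
SA = 6 * 169
SA = 1014
1014 in^2


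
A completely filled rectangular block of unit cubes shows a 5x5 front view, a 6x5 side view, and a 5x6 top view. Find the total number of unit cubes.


Orthographic views of a solid rectangular block:
Front view 5 x 5 -> length = 5, height = 5
Side view 6 x 5 -> width = 6, height = 5 (consistent)
Top view 5 x 6 -> confirms length = 5, width = 6
The block is 5 x 6 x 5.
Total unit cubes = 5 * 6 * 5 = 150
150 unit cubes


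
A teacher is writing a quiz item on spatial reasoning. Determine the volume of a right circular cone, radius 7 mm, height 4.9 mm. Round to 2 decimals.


Shape: cone
Radius r = 7 mm, Height h = 4.9 mm
Formula: V = (1/3) * pi * r^2 * h
r^2 = 49
pi * r^2 * h = pi * 49 * 4.9 = 240.1 * pi
V = 240.1 * pi / 3
V = 251.43
251.43 mm^3


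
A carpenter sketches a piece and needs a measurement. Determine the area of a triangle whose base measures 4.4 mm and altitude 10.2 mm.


Shape: triangle
Base b = 4.4 mm, Height h = 10.2 mm
Formula: A = (1/2) * b * h
A = 0.5 * 4.4 * 10.2
A = 0.5 * 44.88
A = 22.44
22.44 mm^2


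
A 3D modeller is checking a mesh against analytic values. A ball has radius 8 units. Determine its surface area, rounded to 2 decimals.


Shape: sphere
Radius r = 8 units
Formula: SA = 4 * pi * r^2
r^2 = 64
SA = 4 * pi * 64
SA = 256 * pi
SA = 804.25
804.25 units^2


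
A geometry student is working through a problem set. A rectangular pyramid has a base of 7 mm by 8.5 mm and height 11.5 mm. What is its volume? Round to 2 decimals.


Shape: rectangular pyramid
Base: 7 mm x 8.5 mm, Height h = 11.5 mm
Formula: V = (1/3) * base_area * h
base_area = 7 * 8.5 = 59.5
base_area * h = 59.5 * 11.5 = 684.25
V = 684.25 / 3
V = 228.08
228.08 mm^3


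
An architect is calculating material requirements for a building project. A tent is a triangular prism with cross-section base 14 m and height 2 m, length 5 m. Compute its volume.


Shape: triangular prism
Triangle base = 14 m, triangle height = 2 m, prism length L = 5 m
Formula: V = (1/2 * b * h_tri) * L
Cross-section area = 0.5 * 14 * 2 = 14
V = 14 * 5
V = 70
70 m^3


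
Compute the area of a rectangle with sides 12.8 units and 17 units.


Shape: rectangle
Length l = 12.8 units, Width w = 17 units
Formula: A = l * w
A = 12.8 * 17
A = 217.6
217.6 units^2
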